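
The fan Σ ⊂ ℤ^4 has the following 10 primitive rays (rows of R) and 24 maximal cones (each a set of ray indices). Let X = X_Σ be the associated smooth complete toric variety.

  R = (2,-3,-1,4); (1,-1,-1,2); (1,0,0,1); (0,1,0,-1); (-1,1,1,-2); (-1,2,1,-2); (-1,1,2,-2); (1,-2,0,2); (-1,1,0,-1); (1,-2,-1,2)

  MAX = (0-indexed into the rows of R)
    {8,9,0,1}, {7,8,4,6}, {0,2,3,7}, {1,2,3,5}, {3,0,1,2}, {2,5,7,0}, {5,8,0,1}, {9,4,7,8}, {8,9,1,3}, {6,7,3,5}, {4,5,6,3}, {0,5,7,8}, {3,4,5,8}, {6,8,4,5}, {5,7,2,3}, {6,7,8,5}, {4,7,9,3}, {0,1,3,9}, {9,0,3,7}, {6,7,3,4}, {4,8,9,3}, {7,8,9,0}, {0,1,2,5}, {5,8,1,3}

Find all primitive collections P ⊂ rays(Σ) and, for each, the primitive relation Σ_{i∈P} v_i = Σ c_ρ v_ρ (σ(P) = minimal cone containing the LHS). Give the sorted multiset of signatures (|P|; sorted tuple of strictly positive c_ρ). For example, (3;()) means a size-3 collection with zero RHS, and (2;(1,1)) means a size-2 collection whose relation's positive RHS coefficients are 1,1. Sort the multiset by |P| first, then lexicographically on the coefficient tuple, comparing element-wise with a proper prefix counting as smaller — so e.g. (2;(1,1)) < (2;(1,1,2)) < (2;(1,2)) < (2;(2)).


Σ has 16 primitive collections:

  P={1,4}:  v_{1} + v_{4} = 0  ⇒ sig = (2;())
  P={5,9}:  v_{5} + v_{9} = 0  ⇒ sig = (2;())
  P={0,4}:  v_{0} + v_{4} = v_{7}  ⇒ sig = (2;(1))
  P={1,7}:  v_{1} + v_{7} = v_{0}  ⇒ sig = (2;(1))
  P={1,6}:  v_{1} + v_{6} = v_{5} + v_{7}  ⇒ sig = (2;(1,1))
  P={2,8}:  v_{2} + v_{8} = v_{1} + v_{5}  ⇒ sig = (2;(1,1))
  P={2,9}:  v_{2} + v_{9} = v_{0} + v_{3}  ⇒ sig = (2;(1,1))
  P={6,9}:  v_{6} + v_{9} = v_{4} + v_{7}  ⇒ sig = (2;(1,1))
  P={2,4}:  v_{2} + v_{4} = v_{3} + v_{5} + v_{7}  ⇒ sig = (2;(1,1,1))
  P={0,6}:  v_{0} + v_{6} = v_{5} + 2·v_{7}  ⇒ sig = (2;(1,2))
  P={2,6}:  v_{2} + v_{6} = v_{3} + 2·v_{5} + 2·v_{7}  ⇒ sig = (2;(1,2,2))
  P={3,7,8}:  v_{3} + v_{7} + v_{8} = 0  ⇒ sig = (3;())
  P={0,3,5}:  v_{0} + v_{3} + v_{5} = v_{2}  ⇒ sig = (3;(1))
  P={0,3,8}:  v_{0} + v_{3} + v_{8} = v_{1}  ⇒ sig = (3;(1))
  P={4,5,7}:  v_{4} + v_{5} + v_{7} = v_{6}  ⇒ sig = (3;(1))
  P={3,6,8}:  v_{3} + v_{6} + v_{8} = v_{4} + v_{5}  ⇒ sig = (3;(1,1))

Signatures (|P|; sorted positive RHS coefficients), sorted:
{ (2;()) ×2,  (2;(1)) ×2,  (2;(1,1)) ×4,  (2;(1,1,1)),  (2;(1,2)),  (2;(1,2,2)),  (3;()),  (3;(1)) ×3,  (3;(1,1)) }


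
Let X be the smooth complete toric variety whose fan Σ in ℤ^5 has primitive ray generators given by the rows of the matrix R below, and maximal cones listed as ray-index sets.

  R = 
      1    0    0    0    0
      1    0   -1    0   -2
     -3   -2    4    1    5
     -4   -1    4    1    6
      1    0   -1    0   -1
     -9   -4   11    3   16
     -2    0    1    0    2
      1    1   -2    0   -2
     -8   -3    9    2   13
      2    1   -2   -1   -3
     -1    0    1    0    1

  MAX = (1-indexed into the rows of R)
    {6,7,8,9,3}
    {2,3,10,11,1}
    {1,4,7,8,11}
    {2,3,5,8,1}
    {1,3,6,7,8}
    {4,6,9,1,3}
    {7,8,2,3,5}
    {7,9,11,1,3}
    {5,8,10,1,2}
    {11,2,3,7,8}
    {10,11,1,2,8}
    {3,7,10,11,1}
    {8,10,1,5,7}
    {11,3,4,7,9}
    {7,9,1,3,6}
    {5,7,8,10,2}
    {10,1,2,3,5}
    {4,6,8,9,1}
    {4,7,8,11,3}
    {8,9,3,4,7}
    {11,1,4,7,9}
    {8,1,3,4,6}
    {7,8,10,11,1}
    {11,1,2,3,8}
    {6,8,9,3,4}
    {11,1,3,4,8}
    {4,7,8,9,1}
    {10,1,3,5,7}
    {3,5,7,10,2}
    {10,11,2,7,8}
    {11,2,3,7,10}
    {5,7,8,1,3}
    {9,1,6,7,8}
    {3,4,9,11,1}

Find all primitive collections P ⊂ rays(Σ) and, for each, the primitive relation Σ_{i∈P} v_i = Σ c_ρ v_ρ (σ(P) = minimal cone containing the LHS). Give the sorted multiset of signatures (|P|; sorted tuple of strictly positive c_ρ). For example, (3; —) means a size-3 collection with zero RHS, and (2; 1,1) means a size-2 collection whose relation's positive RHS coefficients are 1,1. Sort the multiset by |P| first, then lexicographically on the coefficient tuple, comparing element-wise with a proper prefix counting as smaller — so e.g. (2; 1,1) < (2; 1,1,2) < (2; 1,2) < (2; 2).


|primitive collections| = 18. Relations:

  • {5,11}:  v_{5} + v_{11} = 0 — sig = (2; —)
  • {2,9}:  v_{2} + v_{9} = v_{3} + v_{4} — sig = (2; 1,1)
  • {6,10}:  v_{6} + v_{10} = v_{1} + v_{9} — sig = (2; 1,1)
  • {2,4}:  v_{2} + v_{4} = v_{3} + v_{8} + v_{11} — sig = (2; 1,1,1)
  • {4,10}:  v_{4} + v_{10} = v_{1} + v_{7} + v_{11} — sig = (2; 1,1,1)
  • {4,5}:  v_{4} + v_{5} = v_{1} + v_{3} + v_{7} + v_{8} — sig = (2; 1,1,1,1)
  • {2,6}:  v_{2} + v_{6} = v_{1} + 2·v_{3} + v_{4} + v_{8} — sig = (2; 1,1,1,2)
  • {6,11}:  v_{6} + v_{11} = v_{1} + v_{3} + 2·v_{4} — sig = (2; 1,1,2)
  • {9,10}:  v_{9} + v_{10} = 2·v_{1} + v_{3} + 2·v_{7} + v_{11} — sig = (2; 1,1,2,2)
  • {5,9}:  v_{5} + v_{9} = 2·v_{1} + 2·v_{3} + 2·v_{7} + v_{8} — sig = (2; 1,2,2,2)
  • {5,6}:  v_{5} + v_{6} = 3·v_{1} + 3·v_{3} + 2·v_{7} + 2·v_{8} — sig = (2; 2,2,3,3)
  • {1,2,7}:  v_{1} + v_{2} + v_{7} = 0 — sig = (3; —)
  • {3,8,10}:  v_{3} + v_{8} + v_{10} = 0 — sig = (3; —)
  • {4,6,7}:  v_{4} + v_{6} + v_{7} = v_{8} + 2·v_{9} — sig = (3; 1,2)
  • {8,9,11}:  v_{8} + v_{9} + v_{11} = 2·v_{4} — sig = (3; 2)
  • {1,3,4,7}:  v_{1} + v_{3} + v_{4} + v_{7} = v_{9} — sig = (4; 1)
  • {1,3,8,9}:  v_{1} + v_{3} + v_{8} + v_{9} = v_{6} — sig = (4; 1)
  • {1,3,7,8,11}:  v_{1} + v_{3} + v_{7} + v_{8} + v_{11} = v_{4} — sig = (5; 1)

Hence PRS(X_Σ) =
    (2; —)
    (2; 1,1)
    (2; 1,1)
    (2; 1,1,1)
    (2; 1,1,1)
    (2; 1,1,1,1)
    (2; 1,1,1,2)
    (2; 1,1,2)
    (2; 1,1,2,2)
    (2; 1,2,2,2)
    (2; 2,2,3,3)
    (3; —)
    (3; —)
    (3; 1,2)
    (3; 2)
    (4; 1)
    (4; 1)
    (5; 1)


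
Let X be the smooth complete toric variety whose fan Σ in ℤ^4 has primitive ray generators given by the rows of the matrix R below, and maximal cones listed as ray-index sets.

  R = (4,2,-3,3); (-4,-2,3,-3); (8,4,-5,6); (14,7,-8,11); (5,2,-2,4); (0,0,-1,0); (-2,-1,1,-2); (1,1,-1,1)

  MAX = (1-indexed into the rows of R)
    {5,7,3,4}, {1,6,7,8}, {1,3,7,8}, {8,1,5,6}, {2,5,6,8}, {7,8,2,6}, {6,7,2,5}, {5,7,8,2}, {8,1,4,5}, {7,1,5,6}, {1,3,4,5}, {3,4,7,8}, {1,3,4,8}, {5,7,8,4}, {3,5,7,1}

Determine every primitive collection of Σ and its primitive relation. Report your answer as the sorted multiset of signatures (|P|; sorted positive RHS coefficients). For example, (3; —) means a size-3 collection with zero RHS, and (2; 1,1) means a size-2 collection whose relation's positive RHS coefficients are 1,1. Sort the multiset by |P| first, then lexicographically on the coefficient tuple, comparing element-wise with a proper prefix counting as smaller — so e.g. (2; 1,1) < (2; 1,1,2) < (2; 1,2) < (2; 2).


Primitive collections (9):

  {1,2}:  v_{1} + v_{2} = 0  →  sig = (2; —)
  {2,3}:  v_{2} + v_{3} = v_{5} + v_{7} + v_{8}  →  sig = (2; 1,1,1)
  {4,6}:  v_{4} + v_{6} = 2·v_{1} + v_{5} + v_{8}  →  sig = (2; 1,1,2)
  {2,4}:  v_{2} + v_{4} = 2·v_{5} + v_{7} + 2·v_{8}  →  sig = (2; 1,2,2)
  {3,6}:  v_{3} + v_{6} = 2·v_{1}  →  sig = (2; 2)
  {3,5,8}:  v_{3} + v_{5} + v_{8} = v_{4}  →  sig = (3; 1)
  {1,4,7}:  v_{1} + v_{4} + v_{7} = 2·v_{3}  →  sig = (3; 2)
  {1,5,7,8}:  v_{1} + v_{5} + v_{7} + v_{8} = v_{3}  →  sig = (4; 1)
  {5,6,7,8}:  v_{5} + v_{6} + v_{7} + v_{8} = v_{1}  →  sig = (4; 1)

so the primitive-relation signature multiset is
[(2; —), (2; 1,1,1), (2; 1,1,2), (2; 1,2,2), (2; 2), (3; 1), (3; 2), (4; 1), (4; 1)]


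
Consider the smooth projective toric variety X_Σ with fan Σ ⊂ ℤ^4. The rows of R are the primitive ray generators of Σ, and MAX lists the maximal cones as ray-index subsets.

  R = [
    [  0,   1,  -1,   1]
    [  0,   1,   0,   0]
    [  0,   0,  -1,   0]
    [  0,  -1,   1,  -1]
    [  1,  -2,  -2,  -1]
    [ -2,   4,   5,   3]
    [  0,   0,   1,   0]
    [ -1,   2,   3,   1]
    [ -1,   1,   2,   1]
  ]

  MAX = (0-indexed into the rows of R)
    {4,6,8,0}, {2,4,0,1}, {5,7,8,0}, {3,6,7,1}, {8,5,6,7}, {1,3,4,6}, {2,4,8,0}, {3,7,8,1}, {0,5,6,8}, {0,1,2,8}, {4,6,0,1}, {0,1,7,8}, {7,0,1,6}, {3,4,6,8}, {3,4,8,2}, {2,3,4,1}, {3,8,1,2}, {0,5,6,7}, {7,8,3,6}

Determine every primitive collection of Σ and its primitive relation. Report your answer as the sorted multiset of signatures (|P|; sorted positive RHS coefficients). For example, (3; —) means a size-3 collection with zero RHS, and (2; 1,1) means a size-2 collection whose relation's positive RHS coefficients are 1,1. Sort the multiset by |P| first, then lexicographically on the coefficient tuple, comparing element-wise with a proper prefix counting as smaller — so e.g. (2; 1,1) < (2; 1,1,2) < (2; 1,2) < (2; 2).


Δ(Σ) — 9 vertices, 11 min non-faces:

  P={0,3}:  v_{0} + v_{3} = 0  ⟹  sig = (2; —)
  P={2,6}:  v_{2} + v_{6} = 0  ⟹  sig = (2; —)
  P={4,7}:  v_{4} + v_{7} = v_{6}  ⟹  sig = (2; 1)
  P={2,7}:  v_{2} + v_{7} = v_{1} + v_{8}  ⟹  sig = (2; 1,1)
  P={2,5}:  v_{2} + v_{5} = v_{0} + v_{7} + v_{8}  ⟹  sig = (2; 1,1,1)
  P={3,5}:  v_{3} + v_{5} = v_{6} + v_{7} + v_{8}  ⟹  sig = (2; 1,1,1)
  P={4,5}:  v_{4} + v_{5} = v_{0} + 2·v_{6} + v_{8}  ⟹  sig = (2; 1,1,2)
  P={1,5}:  v_{1} + v_{5} = v_{0} + 2·v_{7}  ⟹  sig = (2; 1,2)
  P={1,4,8}:  v_{1} + v_{4} + v_{8} = 0  ⟹  sig = (3; —)
  P={1,6,8}:  v_{1} + v_{6} + v_{8} = v_{7}  ⟹  sig = (3; 1)
  P={0,6,7,8}:  v_{0} + v_{6} + v_{7} + v_{8} = v_{5}  ⟹  sig = (4; 1)

Signatures (|P|; sorted positive RHS coefficients), sorted:
    (2; —)
    (2; —)
    (2; 1)
    (2; 1,1)
    (2; 1,1,1)
    (2; 1,1,1)
    (2; 1,1,2)
    (2; 1,2)
    (3; —)
    (3; 1)
    (4; 1)


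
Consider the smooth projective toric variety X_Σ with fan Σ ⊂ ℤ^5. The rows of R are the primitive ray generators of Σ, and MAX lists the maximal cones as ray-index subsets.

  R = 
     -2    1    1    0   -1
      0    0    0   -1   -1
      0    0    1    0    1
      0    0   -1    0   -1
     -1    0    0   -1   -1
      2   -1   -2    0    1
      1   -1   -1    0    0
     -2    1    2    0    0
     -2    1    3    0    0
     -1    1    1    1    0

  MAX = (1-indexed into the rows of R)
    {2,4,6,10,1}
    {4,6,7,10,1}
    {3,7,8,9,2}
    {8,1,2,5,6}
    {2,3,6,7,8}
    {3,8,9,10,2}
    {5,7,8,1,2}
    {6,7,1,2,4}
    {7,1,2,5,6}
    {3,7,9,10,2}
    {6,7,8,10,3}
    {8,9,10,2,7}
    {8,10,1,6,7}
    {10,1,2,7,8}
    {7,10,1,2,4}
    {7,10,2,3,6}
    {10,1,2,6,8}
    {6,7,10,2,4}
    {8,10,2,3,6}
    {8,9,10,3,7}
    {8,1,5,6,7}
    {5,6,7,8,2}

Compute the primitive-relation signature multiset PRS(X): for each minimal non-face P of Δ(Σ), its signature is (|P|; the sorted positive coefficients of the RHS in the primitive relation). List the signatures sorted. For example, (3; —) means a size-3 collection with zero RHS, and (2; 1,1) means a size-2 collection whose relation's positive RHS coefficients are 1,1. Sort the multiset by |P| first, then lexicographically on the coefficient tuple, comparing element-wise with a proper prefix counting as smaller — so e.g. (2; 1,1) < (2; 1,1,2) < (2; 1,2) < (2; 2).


Δ(Σ) — 10 vertices, 14 min non-faces:

  {3,4}:  v_{3} + v_{4} = 0  so sig = (2; —)
  {1,3}:  v_{1} + v_{3} = v_{8}  so sig = (2; 1)
  {4,8}:  v_{4} + v_{8} = v_{1}  so sig = (2; 1)
  {5,10}:  v_{5} + v_{10} = v_{1}  so sig = (2; 1)
  {6,9}:  v_{6} + v_{9} = v_{3}  so sig = (2; 1)
  {4,9}:  v_{4} + v_{9} = v_{2} + v_{7} + v_{8} + v_{10}  so sig = (2; 1,1,1,1)
  {1,9}:  v_{1} + v_{9} = v_{2} + v_{7} + 2·v_{8} + v_{10}  so sig = (2; 1,1,1,2)
  {3,5}:  v_{3} + v_{5} = v_{2} + v_{6} + v_{7} + 2·v_{8}  so sig = (2; 1,1,1,2)
  {4,5}:  v_{4} + v_{5} = 2·v_{1} + v_{2} + v_{6} + v_{7}  so sig = (2; 1,1,1,2)
  {5,9}:  v_{5} + v_{9} = v_{2} + v_{7} + 2·v_{8}  so sig = (2; 1,1,2)
  {2,6,7,8,10}:  v_{2} + v_{6} + v_{7} + v_{8} + v_{10} = 0  so sig = (5; —)
  {1,2,6,7,8}:  v_{1} + v_{2} + v_{6} + v_{7} + v_{8} = v_{5}  so sig = (5; 1)
  {1,2,6,7,10}:  v_{1} + v_{2} + v_{6} + v_{7} + v_{10} = v_{4}  so sig = (5; 1)
  {2,3,7,8,10}:  v_{2} + v_{3} + v_{7} + v_{8} + v_{10} = v_{9}  so sig = (5; 1)

Hence PRS(X_Σ) =
    |P|=2: 10 collections, coeffs (), (1), (1), (1), (1), (1,1,1,1), (1,1,1,2), (1,1,1,2), (1,1,1,2), (1,1,2)
    |P|=5: 4 collections, coeffs (), (1), (1), (1)


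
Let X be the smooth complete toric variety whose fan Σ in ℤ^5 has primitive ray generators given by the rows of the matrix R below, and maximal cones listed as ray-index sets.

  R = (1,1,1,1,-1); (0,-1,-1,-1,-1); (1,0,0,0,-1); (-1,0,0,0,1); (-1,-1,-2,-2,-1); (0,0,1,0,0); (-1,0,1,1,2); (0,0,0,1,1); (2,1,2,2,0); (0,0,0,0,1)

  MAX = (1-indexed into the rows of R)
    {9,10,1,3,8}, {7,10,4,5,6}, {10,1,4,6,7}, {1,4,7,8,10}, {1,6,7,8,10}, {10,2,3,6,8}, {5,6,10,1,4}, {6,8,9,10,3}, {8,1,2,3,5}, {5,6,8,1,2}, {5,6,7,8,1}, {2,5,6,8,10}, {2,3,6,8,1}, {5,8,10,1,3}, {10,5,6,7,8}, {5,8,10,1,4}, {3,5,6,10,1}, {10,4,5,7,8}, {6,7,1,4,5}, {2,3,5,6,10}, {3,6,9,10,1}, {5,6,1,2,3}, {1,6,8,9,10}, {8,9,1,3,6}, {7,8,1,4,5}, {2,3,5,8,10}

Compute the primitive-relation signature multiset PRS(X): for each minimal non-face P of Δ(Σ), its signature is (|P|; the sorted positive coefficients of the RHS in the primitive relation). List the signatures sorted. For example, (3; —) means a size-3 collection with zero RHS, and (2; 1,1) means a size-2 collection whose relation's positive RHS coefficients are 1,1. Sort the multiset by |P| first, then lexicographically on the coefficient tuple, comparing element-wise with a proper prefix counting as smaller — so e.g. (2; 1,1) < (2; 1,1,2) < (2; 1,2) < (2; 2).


Minimal non-faces — 14 found among 10 rays, 26 max cones:

  {3,4}:  v_{3} + v_{4} = 0 ; sig = (2; —)
  {5,9}:  v_{5} + v_{9} = v_{3} ; sig = (2; 1)
  {3,7}:  v_{3} + v_{7} = v_{6} + v_{8} ; sig = (2; 1,1)
  {2,4}:  v_{2} + v_{4} = v_{5} + v_{6} + v_{8} ; sig = (2; 1,1,1)
  {4,9}:  v_{4} + v_{9} = v_{1} + v_{6} + v_{8} + v_{10} ; sig = (2; 1,1,1,1)
  {2,9}:  v_{2} + v_{9} = 2·v_{3} + v_{6} + v_{8} ; sig = (2; 1,1,2)
  {7,9}:  v_{7} + v_{9} = v_{1} + 2·v_{6} + 2·v_{8} + v_{10} ; sig = (2; 1,1,2,2)
  {2,7}:  v_{2} + v_{7} = v_{5} + 2·v_{6} + 2·v_{8} ; sig = (2; 1,2,2)
  {1,2,10}:  v_{1} + v_{2} + v_{10} = v_{3} ; sig = (3; 1)
  {4,6,8}:  v_{4} + v_{6} + v_{8} = v_{7} ; sig = (3; 1)
  {1,5,7,10}:  v_{1} + v_{5} + v_{7} + v_{10} = v_{4} ; sig = (4; 1)
  {3,5,6,8}:  v_{3} + v_{5} + v_{6} + v_{8} = v_{2} ; sig = (4; 1)
  {1,5,6,8,10}:  v_{1} + v_{5} + v_{6} + v_{8} + v_{10} = 0 ; sig = (5; —)
  {1,3,6,8,10}:  v_{1} + v_{3} + v_{6} + v_{8} + v_{10} = v_{9} ; sig = (5; 1)

Signatures (|P|; sorted positive RHS coefficients), sorted:
[(2; —), (2; 1), (2; 1,1), (2; 1,1,1), (2; 1,1,1,1), (2; 1,1,2), (2; 1,1,2,2), (2; 1,2,2), (3; 1), (3; 1), (4; 1), (4; 1), (5; —), (5; 1)]


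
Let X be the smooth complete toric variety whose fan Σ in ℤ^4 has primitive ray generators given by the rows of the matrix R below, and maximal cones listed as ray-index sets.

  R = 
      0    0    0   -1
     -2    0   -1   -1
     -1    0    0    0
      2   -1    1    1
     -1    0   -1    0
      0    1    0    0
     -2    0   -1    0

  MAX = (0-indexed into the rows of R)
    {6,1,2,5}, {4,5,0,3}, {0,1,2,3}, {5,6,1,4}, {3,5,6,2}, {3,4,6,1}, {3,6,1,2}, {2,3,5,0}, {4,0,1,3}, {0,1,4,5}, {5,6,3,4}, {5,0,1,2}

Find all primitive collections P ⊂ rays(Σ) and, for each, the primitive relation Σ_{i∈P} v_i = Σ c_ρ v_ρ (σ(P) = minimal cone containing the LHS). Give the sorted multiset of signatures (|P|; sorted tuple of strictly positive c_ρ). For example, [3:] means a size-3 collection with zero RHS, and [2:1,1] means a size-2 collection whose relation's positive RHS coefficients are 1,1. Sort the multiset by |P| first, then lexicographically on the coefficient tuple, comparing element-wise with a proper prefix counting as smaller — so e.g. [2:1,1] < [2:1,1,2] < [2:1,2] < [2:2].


Primitive collections (3):

  • {0,6}:  v_{0} + v_{6} = v_{1}  →  sig = [2:1]
  • {2,4}:  v_{2} + v_{4} = v_{6}  →  sig = [2:1]
  • {1,3,5}:  v_{1} + v_{3} + v_{5} = 0  →  sig = [3:]

so the primitive-relation signature multiset is
    |P|=2: 2 collections, coeffs (1), (1)
    |P|=3: 1 collection, coeffs ()


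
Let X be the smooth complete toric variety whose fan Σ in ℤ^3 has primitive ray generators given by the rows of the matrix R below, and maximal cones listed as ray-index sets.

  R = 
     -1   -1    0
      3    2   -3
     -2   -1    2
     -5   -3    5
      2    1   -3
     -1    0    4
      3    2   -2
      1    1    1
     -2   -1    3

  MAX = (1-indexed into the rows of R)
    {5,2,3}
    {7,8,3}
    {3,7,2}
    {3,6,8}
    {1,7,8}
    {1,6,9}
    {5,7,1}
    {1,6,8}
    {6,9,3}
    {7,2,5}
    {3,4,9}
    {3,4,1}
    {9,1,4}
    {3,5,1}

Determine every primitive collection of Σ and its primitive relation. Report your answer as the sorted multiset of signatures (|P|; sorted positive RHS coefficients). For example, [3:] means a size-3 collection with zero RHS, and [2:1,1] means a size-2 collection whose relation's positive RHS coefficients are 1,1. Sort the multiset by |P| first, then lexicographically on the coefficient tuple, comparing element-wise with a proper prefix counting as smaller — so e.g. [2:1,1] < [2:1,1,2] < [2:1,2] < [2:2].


The 20 primitive collections of Σ (r=9, n=3):

  P={5,9}:  v_{5} + v_{9} = 0  ⟹  sig = [2:]
  P={1,2}:  v_{1} + v_{2} = v_{5}  ⟹  sig = [2:1]
  P={2,4}:  v_{2} + v_{4} = v_{3}  ⟹  sig = [2:1]
  P={4,7}:  v_{4} + v_{7} = v_{9}  ⟹  sig = [2:1]
  P={5,6}:  v_{5} + v_{6} = v_{8}  ⟹  sig = [2:1]
  P={5,8}:  v_{5} + v_{8} = v_{7}  ⟹  sig = [2:1]
  P={7,9}:  v_{7} + v_{9} = v_{8}  ⟹  sig = [2:1]
  P={8,9}:  v_{8} + v_{9} = v_{6}  ⟹  sig = [2:1]
  P={2,9}:  v_{2} + v_{9} = v_{3} + v_{7}  ⟹  sig = [2:1,1]
  P={4,5}:  v_{4} + v_{5} = v_{1} + v_{3}  ⟹  sig = [2:1,1]
  P={2,6}:  v_{2} + v_{6} = v_{3} + v_{7} + v_{8}  ⟹  sig = [2:1,1,1]
  P={2,8}:  v_{2} + v_{8} = v_{3} + 2·v_{7}  ⟹  sig = [2:1,2]
  P={4,8}:  v_{4} + v_{8} = 2·v_{9}  ⟹  sig = [2:2]
  P={6,7}:  v_{6} + v_{7} = 2·v_{8}  ⟹  sig = [2:2]
  P={4,6}:  v_{4} + v_{6} = 3·v_{9}  ⟹  sig = [2:3]
  P={1,3,7}:  v_{1} + v_{3} + v_{7} = 0  ⟹  sig = [3:]
  P={1,3,8}:  v_{1} + v_{3} + v_{8} = v_{9}  ⟹  sig = [3:1]
  P={1,3,9}:  v_{1} + v_{3} + v_{9} = v_{4}  ⟹  sig = [3:1]
  P={3,5,7}:  v_{3} + v_{5} + v_{7} = v_{2}  ⟹  sig = [3:1]
  P={1,3,6}:  v_{1} + v_{3} + v_{6} = 2·v_{9}  ⟹  sig = [3:2]

so the primitive-relation signature multiset is
[[2:], [2:1], [2:1], [2:1], [2:1], [2:1], [2:1], [2:1], [2:1,1], [2:1,1], [2:1,1,1], [2:1,2], [2:2], [2:2], [2:3], [3:], [3:1], [3:1], [3:1], [3:2]]


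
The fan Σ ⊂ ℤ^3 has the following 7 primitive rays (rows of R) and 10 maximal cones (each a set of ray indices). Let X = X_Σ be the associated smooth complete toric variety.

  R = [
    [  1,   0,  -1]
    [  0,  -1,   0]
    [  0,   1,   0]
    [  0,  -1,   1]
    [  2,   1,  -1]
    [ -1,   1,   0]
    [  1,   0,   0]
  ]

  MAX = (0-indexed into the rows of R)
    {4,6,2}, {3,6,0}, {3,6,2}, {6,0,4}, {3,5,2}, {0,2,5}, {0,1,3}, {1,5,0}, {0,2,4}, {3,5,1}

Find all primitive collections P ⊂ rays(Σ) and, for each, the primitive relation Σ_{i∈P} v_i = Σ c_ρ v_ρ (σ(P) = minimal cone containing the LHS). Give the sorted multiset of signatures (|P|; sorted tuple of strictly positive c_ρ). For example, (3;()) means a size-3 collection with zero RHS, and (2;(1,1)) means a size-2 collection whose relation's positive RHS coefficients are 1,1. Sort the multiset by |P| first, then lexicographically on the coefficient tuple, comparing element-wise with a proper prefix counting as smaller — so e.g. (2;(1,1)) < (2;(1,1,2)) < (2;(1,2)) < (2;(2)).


|primitive collections| = 9. Relations:

  • {1,2}:  v_{1} + v_{2} = 0  ⇒ sig = (2;())
  • {5,6}:  v_{5} + v_{6} = v_{2}  ⇒ sig = (2;(1))
  • {1,4}:  v_{1} + v_{4} = v_{0} + v_{6}  ⇒ sig = (2;(1,1))
  • {1,6}:  v_{1} + v_{6} = v_{0} + v_{3}  ⇒ sig = (2;(1,1))
  • {4,5}:  v_{4} + v_{5} = v_{0} + 2·v_{2}  ⇒ sig = (2;(1,2))
  • {3,4}:  v_{3} + v_{4} = 2·v_{6}  ⇒ sig = (2;(2))
  • {0,3,5}:  v_{0} + v_{3} + v_{5} = 0  ⇒ sig = (3;())
  • {0,2,3}:  v_{0} + v_{2} + v_{3} = v_{6}  ⇒ sig = (3;(1))
  • {0,2,6}:  v_{0} + v_{2} + v_{6} = v_{4}  ⇒ sig = (3;(1))

so the primitive-relation signature multiset is
[(2;()), (2;(1)), (2;(1,1)), (2;(1,1)), (2;(1,2)), (2;(2)), (3;()), (3;(1)), (3;(1))]


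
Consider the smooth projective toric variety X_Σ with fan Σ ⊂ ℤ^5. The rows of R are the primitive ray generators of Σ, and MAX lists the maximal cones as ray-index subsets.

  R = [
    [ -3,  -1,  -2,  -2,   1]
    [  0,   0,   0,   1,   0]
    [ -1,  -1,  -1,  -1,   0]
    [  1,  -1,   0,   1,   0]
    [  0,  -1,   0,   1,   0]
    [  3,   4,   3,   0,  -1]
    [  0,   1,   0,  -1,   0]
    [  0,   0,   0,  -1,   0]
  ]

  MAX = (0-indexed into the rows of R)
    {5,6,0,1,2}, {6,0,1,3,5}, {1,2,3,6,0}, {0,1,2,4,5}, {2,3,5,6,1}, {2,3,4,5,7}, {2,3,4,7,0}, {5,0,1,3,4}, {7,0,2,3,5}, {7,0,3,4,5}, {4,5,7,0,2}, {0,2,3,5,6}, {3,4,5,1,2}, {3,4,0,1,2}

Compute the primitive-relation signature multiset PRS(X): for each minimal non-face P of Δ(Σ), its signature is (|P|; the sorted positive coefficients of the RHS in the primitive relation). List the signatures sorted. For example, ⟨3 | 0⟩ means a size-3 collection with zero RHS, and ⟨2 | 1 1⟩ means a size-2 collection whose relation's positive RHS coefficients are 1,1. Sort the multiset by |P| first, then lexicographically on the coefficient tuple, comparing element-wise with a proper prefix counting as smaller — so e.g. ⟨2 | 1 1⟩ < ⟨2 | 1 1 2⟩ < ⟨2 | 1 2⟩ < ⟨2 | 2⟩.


5 minimal non-faces of Δ(Σ) (on 8 rays):

  • {1,7}:  v_{1} + v_{7} = 0  ⇒ sig = ⟨2 | 0⟩
  • {4,6}:  v_{4} + v_{6} = 0  ⇒ sig = ⟨2 | 0⟩
  • {6,7}:  v_{6} + v_{7} = v_{0} + v_{2} + v_{3} + v_{5}  ⇒ sig = ⟨2 | 1 1 1 1⟩
  • {0,1,2,3,5}:  v_{0} + v_{1} + v_{2} + v_{3} + v_{5} = v_{6}  ⇒ sig = ⟨5 | 1⟩
  • {0,2,3,4,5}:  v_{0} + v_{2} + v_{3} + v_{4} + v_{5} = v_{7}  ⇒ sig = ⟨5 | 1⟩

Hence PRS(X_Σ) =
    ⟨2 | 0⟩
    ⟨2 | 0⟩
    ⟨2 | 1 1 1 1⟩
    ⟨5 | 1⟩
    ⟨5 | 1⟩


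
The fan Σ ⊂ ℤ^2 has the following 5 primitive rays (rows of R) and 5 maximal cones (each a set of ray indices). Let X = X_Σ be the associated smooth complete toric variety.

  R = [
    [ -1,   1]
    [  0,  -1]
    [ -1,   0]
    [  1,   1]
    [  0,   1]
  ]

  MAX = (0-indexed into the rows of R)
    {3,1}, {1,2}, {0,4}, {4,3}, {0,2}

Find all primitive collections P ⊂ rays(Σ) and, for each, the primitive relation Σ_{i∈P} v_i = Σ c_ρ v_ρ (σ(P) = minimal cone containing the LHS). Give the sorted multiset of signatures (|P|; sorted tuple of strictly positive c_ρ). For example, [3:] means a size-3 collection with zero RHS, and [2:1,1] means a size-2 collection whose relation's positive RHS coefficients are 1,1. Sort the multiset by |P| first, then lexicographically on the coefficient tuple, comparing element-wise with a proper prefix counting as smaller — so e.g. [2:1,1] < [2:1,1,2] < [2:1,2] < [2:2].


Δ(Σ) — 5 vertices, 5 min non-faces:

  {1,4}:  v_{1} + v_{4} = 0 ; sig = [2:]
  {0,1}:  v_{0} + v_{1} = v_{2} ; sig = [2:1]
  {2,3}:  v_{2} + v_{3} = v_{4} ; sig = [2:1]
  {2,4}:  v_{2} + v_{4} = v_{0} ; sig = [2:1]
  {0,3}:  v_{0} + v_{3} = 2·v_{4} ; sig = [2:2]

Signatures (|P|; sorted positive RHS coefficients), sorted:
{ [2:],  [2:1] ×3,  [2:2] }


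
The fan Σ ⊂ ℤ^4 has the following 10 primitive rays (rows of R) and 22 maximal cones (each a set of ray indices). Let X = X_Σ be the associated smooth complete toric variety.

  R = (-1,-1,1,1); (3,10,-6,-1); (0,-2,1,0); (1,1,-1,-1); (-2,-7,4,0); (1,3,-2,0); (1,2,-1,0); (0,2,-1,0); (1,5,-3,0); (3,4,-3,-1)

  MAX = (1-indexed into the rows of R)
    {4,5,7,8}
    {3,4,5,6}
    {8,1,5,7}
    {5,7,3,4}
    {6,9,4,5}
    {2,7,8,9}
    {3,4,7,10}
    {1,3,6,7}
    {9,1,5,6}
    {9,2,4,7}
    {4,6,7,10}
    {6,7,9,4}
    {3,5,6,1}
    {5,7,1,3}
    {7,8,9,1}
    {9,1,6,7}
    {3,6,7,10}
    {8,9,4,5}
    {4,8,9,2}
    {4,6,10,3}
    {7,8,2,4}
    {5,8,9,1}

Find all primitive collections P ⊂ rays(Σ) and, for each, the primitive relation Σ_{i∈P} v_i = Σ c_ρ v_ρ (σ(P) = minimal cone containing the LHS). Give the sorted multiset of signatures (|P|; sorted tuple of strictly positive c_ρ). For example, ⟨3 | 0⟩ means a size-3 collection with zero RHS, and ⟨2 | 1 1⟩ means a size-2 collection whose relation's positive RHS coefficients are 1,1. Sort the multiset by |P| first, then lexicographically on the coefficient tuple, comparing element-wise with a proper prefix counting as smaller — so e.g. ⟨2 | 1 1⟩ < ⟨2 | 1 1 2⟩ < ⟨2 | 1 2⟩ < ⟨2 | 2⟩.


The 17 primitive collections of Σ (r=10, n=4):

  {1,4}:  v_{1} + v_{4} = 0  ⟹  sig = ⟨2 | 0⟩
  {3,8}:  v_{3} + v_{8} = 0  ⟹  sig = ⟨2 | 0⟩
  {3,9}:  v_{3} + v_{9} = v_{6}  ⟹  sig = ⟨2 | 1⟩
  {6,8}:  v_{6} + v_{8} = v_{9}  ⟹  sig = ⟨2 | 1⟩
  {2,5}:  v_{2} + v_{5} = v_{4} + v_{8}  ⟹  sig = ⟨2 | 1 1⟩
  {1,2}:  v_{1} + v_{2} = v_{7} + v_{8} + v_{9}  ⟹  sig = ⟨2 | 1 1 1⟩
  {1,10}:  v_{1} + v_{10} = v_{3} + v_{6} + v_{7}  ⟹  sig = ⟨2 | 1 1 1⟩
  {2,3}:  v_{2} + v_{3} = v_{4} + v_{7} + v_{9}  ⟹  sig = ⟨2 | 1 1 1⟩
  {8,10}:  v_{8} + v_{10} = v_{4} + v_{6} + v_{7}  ⟹  sig = ⟨2 | 1 1 1⟩
  {2,6}:  v_{2} + v_{6} = v_{4} + v_{7} + 2·v_{9}  ⟹  sig = ⟨2 | 1 1 2⟩
  {9,10}:  v_{9} + v_{10} = v_{4} + 2·v_{6} + v_{7}  ⟹  sig = ⟨2 | 1 1 2⟩
  {2,10}:  v_{2} + v_{10} = 2·v_{4} + v_{6} + 2·v_{7} + v_{9}  ⟹  sig = ⟨2 | 1 1 2 2⟩
  {5,10}:  v_{5} + v_{10} = 2·v_{3} + v_{4}  ⟹  sig = ⟨2 | 1 2⟩
  {5,7,9}:  v_{5} + v_{7} + v_{9} = 0  ⟹  sig = ⟨3 | 0⟩
  {5,6,7}:  v_{5} + v_{6} + v_{7} = v_{3}  ⟹  sig = ⟨3 | 1⟩
  {3,4,6,7}:  v_{3} + v_{4} + v_{6} + v_{7} = v_{10}  ⟹  sig = ⟨4 | 1⟩
  {4,7,8,9}:  v_{4} + v_{7} + v_{8} + v_{9} = v_{2}  ⟹  sig = ⟨4 | 1⟩

Sorted signature multiset PRS(X):
{ ⟨2 | 0⟩ ×2,  ⟨2 | 1⟩ ×2,  ⟨2 | 1 1⟩,  ⟨2 | 1 1 1⟩ ×4,  ⟨2 | 1 1 2⟩ ×2,  ⟨2 | 1 1 2 2⟩,  ⟨2 | 1 2⟩,  ⟨3 | 0⟩,  ⟨3 | 1⟩,  ⟨4 | 1⟩ ×2 }


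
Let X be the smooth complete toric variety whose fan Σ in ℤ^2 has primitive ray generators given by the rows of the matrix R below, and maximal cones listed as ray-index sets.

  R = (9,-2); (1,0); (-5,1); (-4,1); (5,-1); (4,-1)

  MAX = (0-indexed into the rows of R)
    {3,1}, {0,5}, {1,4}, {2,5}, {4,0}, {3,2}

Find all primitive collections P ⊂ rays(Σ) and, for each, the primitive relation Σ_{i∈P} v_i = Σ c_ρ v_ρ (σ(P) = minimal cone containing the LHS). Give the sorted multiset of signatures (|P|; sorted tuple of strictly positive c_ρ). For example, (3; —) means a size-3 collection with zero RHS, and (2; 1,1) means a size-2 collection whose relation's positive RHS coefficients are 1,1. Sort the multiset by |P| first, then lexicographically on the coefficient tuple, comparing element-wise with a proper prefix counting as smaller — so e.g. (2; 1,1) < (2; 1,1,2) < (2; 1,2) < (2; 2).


9 collections generate NE(X_Σ); each relation:

  P={2,4}:  v_{2} + v_{4} = 0  ⟹  sig = (2; —)
  P={3,5}:  v_{3} + v_{5} = 0  ⟹  sig = (2; —)
  P={0,2}:  v_{0} + v_{2} = v_{5}  ⟹  sig = (2; 1)
  P={0,3}:  v_{0} + v_{3} = v_{4}  ⟹  sig = (2; 1)
  P={1,2}:  v_{1} + v_{2} = v_{3}  ⟹  sig = (2; 1)
  P={1,5}:  v_{1} + v_{5} = v_{4}  ⟹  sig = (2; 1)
  P={3,4}:  v_{3} + v_{4} = v_{1}  ⟹  sig = (2; 1)
  P={4,5}:  v_{4} + v_{5} = v_{0}  ⟹  sig = (2; 1)
  P={0,1}:  v_{0} + v_{1} = 2·v_{4}  ⟹  sig = (2; 2)

Sorted signature multiset PRS(X):
    |P|=2: 9 collections, coeffs (), (), (1), (1), (1), (1), (1), (1), (2)


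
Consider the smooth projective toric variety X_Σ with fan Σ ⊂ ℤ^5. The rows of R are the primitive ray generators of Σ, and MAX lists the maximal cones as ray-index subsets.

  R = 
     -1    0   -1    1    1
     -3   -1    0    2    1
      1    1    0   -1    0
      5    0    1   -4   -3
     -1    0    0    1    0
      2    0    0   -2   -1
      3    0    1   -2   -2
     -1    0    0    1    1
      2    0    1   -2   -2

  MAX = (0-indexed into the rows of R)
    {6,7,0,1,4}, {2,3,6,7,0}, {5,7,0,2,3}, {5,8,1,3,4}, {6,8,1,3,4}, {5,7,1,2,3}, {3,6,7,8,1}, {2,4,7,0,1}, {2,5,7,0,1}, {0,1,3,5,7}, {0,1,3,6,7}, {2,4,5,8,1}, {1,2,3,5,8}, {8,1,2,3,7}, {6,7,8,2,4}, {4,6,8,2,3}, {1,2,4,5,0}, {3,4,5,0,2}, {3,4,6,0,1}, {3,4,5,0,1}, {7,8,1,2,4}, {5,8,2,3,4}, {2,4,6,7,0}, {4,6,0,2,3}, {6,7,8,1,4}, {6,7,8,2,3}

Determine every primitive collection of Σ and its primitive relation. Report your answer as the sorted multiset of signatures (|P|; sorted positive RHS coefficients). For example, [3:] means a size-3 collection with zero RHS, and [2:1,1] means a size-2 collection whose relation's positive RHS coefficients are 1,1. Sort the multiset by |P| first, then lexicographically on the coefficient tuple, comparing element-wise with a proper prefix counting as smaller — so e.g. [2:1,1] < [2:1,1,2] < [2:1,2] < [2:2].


|primitive collections| = 8. Relations:

  {5,6}:  v_{5} + v_{6} = v_{3}  ⟹  sig = [2:1]
  {0,8}:  v_{0} + v_{8} = v_{4} + v_{5}  ⟹  sig = [2:1,1]
  {4,5,7}:  v_{4} + v_{5} + v_{7} = 0  ⟹  sig = [3:]
  {3,4,7}:  v_{3} + v_{4} + v_{7} = v_{6}  ⟹  sig = [3:1]
  {1,2,6}:  v_{1} + v_{2} + v_{6} = v_{7} + v_{8}  ⟹  sig = [3:1,1]
  {5,7,8}:  v_{5} + v_{7} + v_{8} = v_{1} + v_{2} + v_{3}  ⟹  sig = [3:1,1,1]
  {0,1,2,3}:  v_{0} + v_{1} + v_{2} + v_{3} = v_{5}  ⟹  sig = [4:1]
  {1,2,3,4}:  v_{1} + v_{2} + v_{3} + v_{4} = v_{8}  ⟹  sig = [4:1]

Sorted signature multiset PRS(X):
[[2:1], [2:1,1], [3:], [3:1], [3:1,1], [3:1,1,1], [4:1], [4:1]]


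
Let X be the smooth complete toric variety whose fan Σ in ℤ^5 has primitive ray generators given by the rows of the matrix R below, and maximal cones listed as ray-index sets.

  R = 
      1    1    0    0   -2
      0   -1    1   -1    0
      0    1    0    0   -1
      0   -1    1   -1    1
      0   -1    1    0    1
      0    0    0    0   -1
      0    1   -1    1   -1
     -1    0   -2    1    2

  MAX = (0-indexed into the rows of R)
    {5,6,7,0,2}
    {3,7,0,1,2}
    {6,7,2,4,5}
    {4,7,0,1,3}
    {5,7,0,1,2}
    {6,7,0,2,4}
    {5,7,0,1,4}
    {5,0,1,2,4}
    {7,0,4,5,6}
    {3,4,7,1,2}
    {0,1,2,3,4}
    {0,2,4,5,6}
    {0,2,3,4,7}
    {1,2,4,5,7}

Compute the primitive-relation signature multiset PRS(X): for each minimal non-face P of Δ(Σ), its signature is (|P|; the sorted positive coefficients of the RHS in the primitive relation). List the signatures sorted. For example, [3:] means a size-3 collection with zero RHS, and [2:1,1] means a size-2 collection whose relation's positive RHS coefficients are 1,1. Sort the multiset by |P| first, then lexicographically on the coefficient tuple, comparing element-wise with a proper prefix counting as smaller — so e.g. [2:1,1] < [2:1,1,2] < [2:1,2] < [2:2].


5 collections generate NE(X_Σ); each relation:

  P={3,6}:  v_{3} + v_{6} = 0  →  sig = [2:]
  P={1,6}:  v_{1} + v_{6} = v_{5}  →  sig = [2:1]
  P={3,5}:  v_{3} + v_{5} = v_{1}  →  sig = [2:1]
  P={0,1,2,4,7}:  v_{0} + v_{1} + v_{2} + v_{4} + v_{7} = 0  →  sig = [5:]
  P={0,2,4,5,7}:  v_{0} + v_{2} + v_{4} + v_{5} + v_{7} = v_{6}  →  sig = [5:1]

Sorted signature multiset PRS(X):
    [2:]
    [2:1]
    [2:1]
    [5:]
    [5:1]


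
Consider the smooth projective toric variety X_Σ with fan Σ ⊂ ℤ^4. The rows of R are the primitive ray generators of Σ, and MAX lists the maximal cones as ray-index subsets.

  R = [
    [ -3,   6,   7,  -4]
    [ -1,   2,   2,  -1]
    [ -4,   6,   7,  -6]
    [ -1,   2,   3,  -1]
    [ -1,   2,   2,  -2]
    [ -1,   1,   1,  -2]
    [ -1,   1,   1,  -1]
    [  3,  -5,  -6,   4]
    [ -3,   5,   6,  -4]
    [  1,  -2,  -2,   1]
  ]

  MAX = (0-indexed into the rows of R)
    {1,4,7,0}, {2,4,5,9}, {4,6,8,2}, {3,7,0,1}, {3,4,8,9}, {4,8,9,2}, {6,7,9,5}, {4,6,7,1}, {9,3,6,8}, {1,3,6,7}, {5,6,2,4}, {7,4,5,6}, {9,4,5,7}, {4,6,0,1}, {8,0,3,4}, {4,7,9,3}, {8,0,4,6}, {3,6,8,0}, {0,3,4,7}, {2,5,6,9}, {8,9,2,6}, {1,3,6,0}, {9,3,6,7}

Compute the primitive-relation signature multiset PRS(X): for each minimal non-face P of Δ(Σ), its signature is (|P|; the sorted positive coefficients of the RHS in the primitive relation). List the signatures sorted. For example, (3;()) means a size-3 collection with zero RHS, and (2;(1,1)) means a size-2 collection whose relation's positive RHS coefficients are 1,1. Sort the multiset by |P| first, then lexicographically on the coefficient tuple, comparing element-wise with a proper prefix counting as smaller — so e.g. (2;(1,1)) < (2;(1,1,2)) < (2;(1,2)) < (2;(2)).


|primitive collections| = 16. Relations:

  • {1,9}:  v_{1} + v_{9} = 0  so sig = (2;())
  • {7,8}:  v_{7} + v_{8} = 0  so sig = (2;())
  • {2,7}:  v_{2} + v_{7} = v_{5}  so sig = (2;(1))
  • {5,8}:  v_{5} + v_{8} = v_{2}  so sig = (2;(1))
  • {0,5}:  v_{0} + v_{5} = v_{4} + v_{8}  so sig = (2;(1,1))
  • {0,9}:  v_{0} + v_{9} = v_{3} + v_{4}  so sig = (2;(1,1))
  • {1,5}:  v_{1} + v_{5} = v_{4} + v_{6}  so sig = (2;(1,1))
  • {1,8}:  v_{1} + v_{8} = v_{0} + v_{6}  so sig = (2;(1,1))
  • {3,5}:  v_{3} + v_{5} = v_{8} + v_{9}  so sig = (2;(1,1))
  • {1,2}:  v_{1} + v_{2} = v_{4} + v_{6} + v_{8}  so sig = (2;(1,1,1))
  • {0,2}:  v_{0} + v_{2} = v_{4} + 2·v_{8}  so sig = (2;(1,2))
  • {2,3}:  v_{2} + v_{3} = 2·v_{8} + v_{9}  so sig = (2;(1,2))
  • {0,6,7}:  v_{0} + v_{6} + v_{7} = v_{1}  so sig = (3;(1))
  • {1,3,4}:  v_{1} + v_{3} + v_{4} = v_{0}  so sig = (3;(1))
  • {3,4,6}:  v_{3} + v_{4} + v_{6} = v_{8}  so sig = (3;(1))
  • {4,6,9}:  v_{4} + v_{6} + v_{9} = v_{5}  so sig = (3;(1))

Hence PRS(X_Σ) =
{ (2;()) ×2,  (2;(1)) ×2,  (2;(1,1)) ×5,  (2;(1,1,1)),  (2;(1,2)) ×2,  (3;(1)) ×4 }


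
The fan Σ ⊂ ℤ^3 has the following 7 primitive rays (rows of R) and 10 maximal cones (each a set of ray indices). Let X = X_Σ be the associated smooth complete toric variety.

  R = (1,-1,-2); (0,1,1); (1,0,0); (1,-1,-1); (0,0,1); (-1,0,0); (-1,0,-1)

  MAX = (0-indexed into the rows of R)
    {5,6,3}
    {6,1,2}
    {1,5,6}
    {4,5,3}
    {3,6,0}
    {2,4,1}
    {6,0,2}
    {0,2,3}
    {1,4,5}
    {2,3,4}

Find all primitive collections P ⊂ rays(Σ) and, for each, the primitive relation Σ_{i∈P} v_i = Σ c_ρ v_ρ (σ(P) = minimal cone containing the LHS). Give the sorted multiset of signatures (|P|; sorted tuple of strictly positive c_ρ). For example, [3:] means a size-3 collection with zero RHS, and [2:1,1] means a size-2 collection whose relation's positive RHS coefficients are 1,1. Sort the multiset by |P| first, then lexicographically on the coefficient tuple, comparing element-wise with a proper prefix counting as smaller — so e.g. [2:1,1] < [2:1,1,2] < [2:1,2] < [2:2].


The 7 primitive collections of Σ (r=7, n=3):

  • {2,5}:  v_{2} + v_{5} = 0  ⇒ sig = [2:]
  • {0,4}:  v_{0} + v_{4} = v_{3}  ⇒ sig = [2:1]
  • {1,3}:  v_{1} + v_{3} = v_{2}  ⇒ sig = [2:1]
  • {4,6}:  v_{4} + v_{6} = v_{5}  ⇒ sig = [2:1]
  • {0,5}:  v_{0} + v_{5} = v_{3} + v_{6}  ⇒ sig = [2:1,1]
  • {0,1}:  v_{0} + v_{1} = 2·v_{2} + v_{6}  ⇒ sig = [2:1,2]
  • {2,3,6}:  v_{2} + v_{3} + v_{6} = v_{0}  ⇒ sig = [3:1]

Sorted signature multiset PRS(X):
[[2:], [2:1], [2:1], [2:1], [2:1,1], [2:1,2], [3:1]]


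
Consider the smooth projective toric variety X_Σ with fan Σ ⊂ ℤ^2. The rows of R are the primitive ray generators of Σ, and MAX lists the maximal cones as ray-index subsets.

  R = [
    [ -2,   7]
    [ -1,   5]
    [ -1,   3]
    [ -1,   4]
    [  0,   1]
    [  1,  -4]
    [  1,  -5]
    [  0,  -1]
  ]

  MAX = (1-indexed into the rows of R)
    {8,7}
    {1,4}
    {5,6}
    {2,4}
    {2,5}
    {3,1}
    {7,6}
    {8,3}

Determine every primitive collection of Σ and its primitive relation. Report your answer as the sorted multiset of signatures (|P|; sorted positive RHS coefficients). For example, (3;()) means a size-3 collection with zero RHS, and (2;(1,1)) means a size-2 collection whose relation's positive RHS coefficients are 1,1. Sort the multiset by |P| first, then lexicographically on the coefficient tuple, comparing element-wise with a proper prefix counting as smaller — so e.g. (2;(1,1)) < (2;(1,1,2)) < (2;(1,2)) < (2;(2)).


The 20 primitive collections of Σ (r=8, n=2):

  • {2,7}:  v_{2} + v_{7} = 0  →  sig = (2;())
  • {4,6}:  v_{4} + v_{6} = 0  →  sig = (2;())
  • {5,8}:  v_{5} + v_{8} = 0  →  sig = (2;())
  • {1,6}:  v_{1} + v_{6} = v_{3}  →  sig = (2;(1))
  • {2,6}:  v_{2} + v_{6} = v_{5}  →  sig = (2;(1))
  • {2,8}:  v_{2} + v_{8} = v_{4}  →  sig = (2;(1))
  • {3,4}:  v_{3} + v_{4} = v_{1}  →  sig = (2;(1))
  • {3,5}:  v_{3} + v_{5} = v_{4}  →  sig = (2;(1))
  • {3,6}:  v_{3} + v_{6} = v_{8}  →  sig = (2;(1))
  • {4,5}:  v_{4} + v_{5} = v_{2}  →  sig = (2;(1))
  • {4,7}:  v_{4} + v_{7} = v_{8}  →  sig = (2;(1))
  • {4,8}:  v_{4} + v_{8} = v_{3}  →  sig = (2;(1))
  • {5,7}:  v_{5} + v_{7} = v_{6}  →  sig = (2;(1))
  • {6,8}:  v_{6} + v_{8} = v_{7}  →  sig = (2;(1))
  • {1,7}:  v_{1} + v_{7} = v_{3} + v_{8}  →  sig = (2;(1,1))
  • {1,5}:  v_{1} + v_{5} = 2·v_{4}  →  sig = (2;(2))
  • {1,8}:  v_{1} + v_{8} = 2·v_{3}  →  sig = (2;(2))
  • {2,3}:  v_{2} + v_{3} = 2·v_{4}  →  sig = (2;(2))
  • {3,7}:  v_{3} + v_{7} = 2·v_{8}  →  sig = (2;(2))
  • {1,2}:  v_{1} + v_{2} = 3·v_{4}  →  sig = (2;(3))

Hence PRS(X_Σ) =
[(2;()), (2;()), (2;()), (2;(1)), (2;(1)), (2;(1)), (2;(1)), (2;(1)), (2;(1)), (2;(1)), (2;(1)), (2;(1)), (2;(1)), (2;(1)), (2;(1,1)), (2;(2)), (2;(2)), (2;(2)), (2;(2)), (2;(3))]


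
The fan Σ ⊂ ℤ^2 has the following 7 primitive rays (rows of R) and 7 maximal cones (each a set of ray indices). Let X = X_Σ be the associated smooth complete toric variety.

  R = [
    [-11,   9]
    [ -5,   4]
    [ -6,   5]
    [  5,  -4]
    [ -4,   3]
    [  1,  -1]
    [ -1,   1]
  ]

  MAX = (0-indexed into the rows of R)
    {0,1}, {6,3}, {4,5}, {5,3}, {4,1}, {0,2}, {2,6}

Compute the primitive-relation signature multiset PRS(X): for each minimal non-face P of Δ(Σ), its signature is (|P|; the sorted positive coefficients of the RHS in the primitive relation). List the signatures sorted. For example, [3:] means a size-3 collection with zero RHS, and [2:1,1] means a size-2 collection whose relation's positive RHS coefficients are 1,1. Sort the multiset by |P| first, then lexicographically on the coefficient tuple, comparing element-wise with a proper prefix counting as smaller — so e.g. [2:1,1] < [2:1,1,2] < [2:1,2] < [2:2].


14 minimal non-faces of Δ(Σ) (on 7 rays):

  {1,3}:  v_{1} + v_{3} = 0  so sig = [2:]
  {5,6}:  v_{5} + v_{6} = 0  so sig = [2:]
  {0,3}:  v_{0} + v_{3} = v_{2}  so sig = [2:1]
  {1,2}:  v_{1} + v_{2} = v_{0}  so sig = [2:1]
  {1,5}:  v_{1} + v_{5} = v_{4}  so sig = [2:1]
  {1,6}:  v_{1} + v_{6} = v_{2}  so sig = [2:1]
  {2,3}:  v_{2} + v_{3} = v_{6}  so sig = [2:1]
  {2,5}:  v_{2} + v_{5} = v_{1}  so sig = [2:1]
  {3,4}:  v_{3} + v_{4} = v_{5}  so sig = [2:1]
  {4,6}:  v_{4} + v_{6} = v_{1}  so sig = [2:1]
  {0,5}:  v_{0} + v_{5} = 2·v_{1}  so sig = [2:2]
  {0,6}:  v_{0} + v_{6} = 2·v_{2}  so sig = [2:2]
  {2,4}:  v_{2} + v_{4} = 2·v_{1}  so sig = [2:2]
  {0,4}:  v_{0} + v_{4} = 3·v_{1}  so sig = [2:3]

Signatures (|P|; sorted positive RHS coefficients), sorted:
{ [2:] ×2,  [2:1] ×8,  [2:2] ×3,  [2:3] }


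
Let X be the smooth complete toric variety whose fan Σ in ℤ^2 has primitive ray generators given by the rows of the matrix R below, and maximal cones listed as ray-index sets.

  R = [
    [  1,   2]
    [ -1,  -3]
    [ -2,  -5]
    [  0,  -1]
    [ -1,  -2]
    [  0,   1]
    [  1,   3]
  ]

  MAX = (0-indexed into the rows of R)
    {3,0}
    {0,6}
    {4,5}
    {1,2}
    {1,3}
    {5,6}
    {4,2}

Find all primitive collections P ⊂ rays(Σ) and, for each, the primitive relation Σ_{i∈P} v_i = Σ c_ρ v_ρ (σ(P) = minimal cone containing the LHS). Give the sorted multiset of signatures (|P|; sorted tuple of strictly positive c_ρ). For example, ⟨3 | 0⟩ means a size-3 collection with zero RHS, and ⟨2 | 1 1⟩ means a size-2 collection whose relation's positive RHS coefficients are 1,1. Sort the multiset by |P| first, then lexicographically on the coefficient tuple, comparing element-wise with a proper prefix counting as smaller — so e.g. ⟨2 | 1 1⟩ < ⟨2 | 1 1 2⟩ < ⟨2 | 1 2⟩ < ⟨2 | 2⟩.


Σ has 14 primitive collections:

  P = {0,4}:  v_{0} + v_{4} = 0  →  sig = ⟨2 | 0⟩
  P = {1,6}:  v_{1} + v_{6} = 0  →  sig = ⟨2 | 0⟩
  P = {3,5}:  v_{3} + v_{5} = 0  →  sig = ⟨2 | 0⟩
  P = {0,1}:  v_{0} + v_{1} = v_{3}  →  sig = ⟨2 | 1⟩
  P = {0,2}:  v_{0} + v_{2} = v_{1}  →  sig = ⟨2 | 1⟩
  P = {0,5}:  v_{0} + v_{5} = v_{6}  →  sig = ⟨2 | 1⟩
  P = {1,4}:  v_{1} + v_{4} = v_{2}  →  sig = ⟨2 | 1⟩
  P = {1,5}:  v_{1} + v_{5} = v_{4}  →  sig = ⟨2 | 1⟩
  P = {2,6}:  v_{2} + v_{6} = v_{4}  →  sig = ⟨2 | 1⟩
  P = {3,4}:  v_{3} + v_{4} = v_{1}  →  sig = ⟨2 | 1⟩
  P = {3,6}:  v_{3} + v_{6} = v_{0}  →  sig = ⟨2 | 1⟩
  P = {4,6}:  v_{4} + v_{6} = v_{5}  →  sig = ⟨2 | 1⟩
  P = {2,3}:  v_{2} + v_{3} = 2·v_{1}  →  sig = ⟨2 | 2⟩
  P = {2,5}:  v_{2} + v_{5} = 2·v_{4}  →  sig = ⟨2 | 2⟩

Sorted signature multiset PRS(X):
[⟨2 | 0⟩, ⟨2 | 0⟩, ⟨2 | 0⟩, ⟨2 | 1⟩, ⟨2 | 1⟩, ⟨2 | 1⟩, ⟨2 | 1⟩, ⟨2 | 1⟩, ⟨2 | 1⟩, ⟨2 | 1⟩, ⟨2 | 1⟩, ⟨2 | 1⟩, ⟨2 | 2⟩, ⟨2 | 2⟩]
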